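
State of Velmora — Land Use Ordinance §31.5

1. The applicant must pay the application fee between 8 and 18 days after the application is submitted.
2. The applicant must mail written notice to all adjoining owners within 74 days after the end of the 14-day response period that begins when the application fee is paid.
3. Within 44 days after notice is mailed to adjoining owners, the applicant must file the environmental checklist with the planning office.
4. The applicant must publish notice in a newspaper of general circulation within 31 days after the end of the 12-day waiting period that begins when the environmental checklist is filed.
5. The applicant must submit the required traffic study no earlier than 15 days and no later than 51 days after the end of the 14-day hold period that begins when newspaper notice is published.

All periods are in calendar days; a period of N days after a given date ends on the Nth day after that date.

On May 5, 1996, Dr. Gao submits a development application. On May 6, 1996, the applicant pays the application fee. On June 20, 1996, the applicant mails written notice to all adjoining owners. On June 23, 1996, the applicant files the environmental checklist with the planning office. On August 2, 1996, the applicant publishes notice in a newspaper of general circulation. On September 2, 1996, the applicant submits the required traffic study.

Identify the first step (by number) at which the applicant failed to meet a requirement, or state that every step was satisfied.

Step 1 — 8 and 18 days from May 5, 1996 (when the application is submitted) are May 13, 1996 and May 23, 1996 respectively; done May 6, 1996 — 7 days before the window opened.
The procedure was therefore not followed at step 1.

Step 1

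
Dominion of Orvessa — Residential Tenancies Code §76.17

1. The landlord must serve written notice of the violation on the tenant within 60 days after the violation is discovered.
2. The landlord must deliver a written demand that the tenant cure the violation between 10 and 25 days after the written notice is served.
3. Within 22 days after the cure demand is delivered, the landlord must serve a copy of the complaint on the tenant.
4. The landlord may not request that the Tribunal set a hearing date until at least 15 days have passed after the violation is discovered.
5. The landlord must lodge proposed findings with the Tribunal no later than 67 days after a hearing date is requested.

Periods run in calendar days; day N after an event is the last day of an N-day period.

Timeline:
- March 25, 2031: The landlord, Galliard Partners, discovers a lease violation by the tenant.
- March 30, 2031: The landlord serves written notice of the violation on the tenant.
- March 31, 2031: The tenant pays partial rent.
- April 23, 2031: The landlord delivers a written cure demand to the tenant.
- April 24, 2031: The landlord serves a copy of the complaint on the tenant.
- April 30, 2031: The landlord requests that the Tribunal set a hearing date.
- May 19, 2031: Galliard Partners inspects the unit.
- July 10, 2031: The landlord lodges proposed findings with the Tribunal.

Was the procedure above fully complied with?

No

(1) due by March 25, 2031 + 60 days = May 24, 2031; completed March 30, 2031, before the deadline.
(2) the permitted window runs from March 30, 2031 + 10 = April 9, 2031 to March 30, 2031 + 25 = April 24, 2031; April 23, 2031 falls inside that range.
(3) due by April 23, 2031 + 22 days = May 15, 2031; completed April 24, 2031, before the deadline.
(4) permitted from March 25, 2031 + 15 days = April 9, 2031 onward; done April 30, 2031 — permitted.
(5) due by April 30, 2031 + 67 days = July 6, 2031; done July 10, 2031 — 4 days late.
The procedure was therefore not followed at step 5.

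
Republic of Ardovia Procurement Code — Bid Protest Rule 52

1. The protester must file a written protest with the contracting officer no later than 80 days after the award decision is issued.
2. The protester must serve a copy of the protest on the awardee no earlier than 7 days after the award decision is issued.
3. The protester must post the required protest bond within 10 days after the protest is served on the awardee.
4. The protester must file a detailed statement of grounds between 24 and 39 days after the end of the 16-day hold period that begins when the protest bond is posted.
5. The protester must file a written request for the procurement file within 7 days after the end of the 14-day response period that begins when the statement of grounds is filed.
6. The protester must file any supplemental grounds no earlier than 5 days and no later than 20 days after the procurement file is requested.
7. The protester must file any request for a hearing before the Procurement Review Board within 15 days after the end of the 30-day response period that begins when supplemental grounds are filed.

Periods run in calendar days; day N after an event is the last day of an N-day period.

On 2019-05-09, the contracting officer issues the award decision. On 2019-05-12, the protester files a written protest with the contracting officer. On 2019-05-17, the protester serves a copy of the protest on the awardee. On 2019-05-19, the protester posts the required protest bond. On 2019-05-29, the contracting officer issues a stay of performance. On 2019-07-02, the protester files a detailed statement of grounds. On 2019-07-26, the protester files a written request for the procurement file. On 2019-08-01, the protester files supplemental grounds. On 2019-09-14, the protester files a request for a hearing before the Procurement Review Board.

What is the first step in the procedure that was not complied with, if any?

(1) due by 2019-05-09 + 80 days = 2019-07-28; done 2019-05-12 — timely.
(2) permitted from 2019-05-09 + 7 days = 2019-05-16 onward; done 2019-05-17 — permitted.
(3) due by 2019-05-17 + 10 days = 2019-05-27; completed 2019-05-19, before the deadline.
(4) the permitted window runs from 2019-06-04 + 24 = 2019-06-28 to 2019-06-04 + 39 = 2019-07-13; 2019-07-02 falls inside that range.
(5) due by 2019-07-16 + 7 days = 2019-07-23; done 2019-07-26 — 3 days late.

Step 5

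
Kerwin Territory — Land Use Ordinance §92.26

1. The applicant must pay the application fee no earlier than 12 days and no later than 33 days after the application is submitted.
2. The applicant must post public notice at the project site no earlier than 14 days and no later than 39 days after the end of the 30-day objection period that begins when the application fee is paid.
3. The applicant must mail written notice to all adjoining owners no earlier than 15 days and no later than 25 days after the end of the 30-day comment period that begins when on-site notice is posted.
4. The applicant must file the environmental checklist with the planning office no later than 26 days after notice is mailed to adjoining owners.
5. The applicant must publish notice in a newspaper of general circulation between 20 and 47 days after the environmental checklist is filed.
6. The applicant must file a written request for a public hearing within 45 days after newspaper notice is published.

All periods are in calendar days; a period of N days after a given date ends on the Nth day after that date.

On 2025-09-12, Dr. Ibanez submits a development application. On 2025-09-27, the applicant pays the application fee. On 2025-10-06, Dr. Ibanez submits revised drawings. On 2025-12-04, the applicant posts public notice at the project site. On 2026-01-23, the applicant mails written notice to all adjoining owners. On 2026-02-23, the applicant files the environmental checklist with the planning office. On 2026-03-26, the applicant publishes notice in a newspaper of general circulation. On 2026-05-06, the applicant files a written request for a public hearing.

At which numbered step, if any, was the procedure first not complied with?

Step 4

Step 1 — 12 and 33 days from 2025-09-12 (when the application is submitted) are 2025-09-24 and 2025-10-15 respectively; done 2025-09-27 — within the window.
Step 2 — 14 and 39 days from 2025-10-27 (end of the 30-day objection period, which began when the application fee is paid on 2025-09-27) are 2025-11-10 and 2025-12-05 respectively; done 2025-12-04 — within the window.
Step 3 — 15 and 25 days from 2026-01-03 (end of the 30-day comment period, which began when on-site notice is posted on 2025-12-04) are 2026-01-18 and 2026-01-28 respectively; done 2026-01-23, which is between those dates.
Step 4 — counting 26 days from 2026-01-23 (when notice is mailed to adjoining owners) gives a deadline of 2026-02-18; done 2026-02-23 — 5 days late.
Later steps need not be reached.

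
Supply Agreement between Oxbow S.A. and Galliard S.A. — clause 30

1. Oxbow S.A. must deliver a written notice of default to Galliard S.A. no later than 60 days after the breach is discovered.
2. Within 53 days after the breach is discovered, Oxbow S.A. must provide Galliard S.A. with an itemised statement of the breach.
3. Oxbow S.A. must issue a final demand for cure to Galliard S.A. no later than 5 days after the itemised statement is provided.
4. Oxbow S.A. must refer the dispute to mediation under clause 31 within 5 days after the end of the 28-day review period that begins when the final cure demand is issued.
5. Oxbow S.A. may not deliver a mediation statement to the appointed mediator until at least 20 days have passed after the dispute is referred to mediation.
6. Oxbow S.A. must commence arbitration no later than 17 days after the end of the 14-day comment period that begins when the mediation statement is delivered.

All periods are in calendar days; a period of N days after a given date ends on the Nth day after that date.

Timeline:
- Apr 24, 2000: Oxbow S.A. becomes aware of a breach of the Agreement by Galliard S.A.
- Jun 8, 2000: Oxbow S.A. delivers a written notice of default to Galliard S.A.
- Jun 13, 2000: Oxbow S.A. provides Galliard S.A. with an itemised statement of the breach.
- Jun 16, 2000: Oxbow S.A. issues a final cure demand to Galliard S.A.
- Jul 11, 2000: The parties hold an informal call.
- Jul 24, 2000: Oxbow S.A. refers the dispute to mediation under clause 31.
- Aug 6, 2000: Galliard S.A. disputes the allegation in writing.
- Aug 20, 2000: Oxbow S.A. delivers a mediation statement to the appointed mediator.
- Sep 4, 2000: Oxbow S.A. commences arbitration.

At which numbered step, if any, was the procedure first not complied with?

Step 1: 60 days after Apr 24, 2000 (when the breach is discovered) is Jun 23, 2000; done Jun 8, 2000 — timely.
Step 2: 53 days after Apr 24, 2000 (when the breach is discovered) is Jun 16, 2000; done Jun 13, 2000 — timely.
Step 3: 5 days after Jun 13, 2000 (when the itemised statement is provided) is Jun 18, 2000; completed Jun 16, 2000, before the deadline.
Step 4: 5 days after Jul 14, 2000 (end of the 28-day review period, which began when the final cure demand is issued on Jun 16, 2000) is Jul 19, 2000; Jul 24, 2000 misses that deadline by 5 days.
No need to go further; step 4 was not satisfied.

Step 4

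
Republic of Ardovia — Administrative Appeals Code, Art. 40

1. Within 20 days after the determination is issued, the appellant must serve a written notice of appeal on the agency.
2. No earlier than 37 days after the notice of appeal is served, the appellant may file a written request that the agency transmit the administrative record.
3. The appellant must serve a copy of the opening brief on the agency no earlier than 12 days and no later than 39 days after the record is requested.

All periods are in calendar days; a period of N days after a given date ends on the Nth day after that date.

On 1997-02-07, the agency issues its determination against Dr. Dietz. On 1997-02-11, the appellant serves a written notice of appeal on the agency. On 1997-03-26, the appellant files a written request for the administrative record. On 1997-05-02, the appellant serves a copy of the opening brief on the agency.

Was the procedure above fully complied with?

Yes

Step 1 — counting 20 days from 1997-02-07 (when the determination is issued) gives a deadline of 1997-02-27; completed 1997-02-11, before the deadline.
Step 2 — must wait 37 days from 1997-02-11 (when the notice of appeal is served), so not before 1997-03-20; done 1997-03-26 — permitted.
Step 3 — 12 and 39 days from 1997-03-26 (when the record is requested) are 1997-04-07 and 1997-05-04 respectively; 1997-05-02 falls inside that range.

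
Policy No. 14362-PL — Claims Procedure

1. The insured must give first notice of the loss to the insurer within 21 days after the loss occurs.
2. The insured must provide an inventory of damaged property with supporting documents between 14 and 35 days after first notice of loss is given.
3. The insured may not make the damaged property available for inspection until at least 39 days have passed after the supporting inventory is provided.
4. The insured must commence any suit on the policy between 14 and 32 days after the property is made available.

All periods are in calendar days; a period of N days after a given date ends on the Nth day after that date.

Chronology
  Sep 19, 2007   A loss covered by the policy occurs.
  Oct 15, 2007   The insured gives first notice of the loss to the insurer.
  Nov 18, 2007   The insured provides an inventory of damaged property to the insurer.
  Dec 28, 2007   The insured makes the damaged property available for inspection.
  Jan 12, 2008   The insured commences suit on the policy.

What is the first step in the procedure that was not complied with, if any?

Step 1

Step 1: 21 days after Sep 19, 2007 (when the loss occurs) is Oct 10, 2007; not done until Oct 15, 2007, 5 days after the deadline.
Later steps need not be reached.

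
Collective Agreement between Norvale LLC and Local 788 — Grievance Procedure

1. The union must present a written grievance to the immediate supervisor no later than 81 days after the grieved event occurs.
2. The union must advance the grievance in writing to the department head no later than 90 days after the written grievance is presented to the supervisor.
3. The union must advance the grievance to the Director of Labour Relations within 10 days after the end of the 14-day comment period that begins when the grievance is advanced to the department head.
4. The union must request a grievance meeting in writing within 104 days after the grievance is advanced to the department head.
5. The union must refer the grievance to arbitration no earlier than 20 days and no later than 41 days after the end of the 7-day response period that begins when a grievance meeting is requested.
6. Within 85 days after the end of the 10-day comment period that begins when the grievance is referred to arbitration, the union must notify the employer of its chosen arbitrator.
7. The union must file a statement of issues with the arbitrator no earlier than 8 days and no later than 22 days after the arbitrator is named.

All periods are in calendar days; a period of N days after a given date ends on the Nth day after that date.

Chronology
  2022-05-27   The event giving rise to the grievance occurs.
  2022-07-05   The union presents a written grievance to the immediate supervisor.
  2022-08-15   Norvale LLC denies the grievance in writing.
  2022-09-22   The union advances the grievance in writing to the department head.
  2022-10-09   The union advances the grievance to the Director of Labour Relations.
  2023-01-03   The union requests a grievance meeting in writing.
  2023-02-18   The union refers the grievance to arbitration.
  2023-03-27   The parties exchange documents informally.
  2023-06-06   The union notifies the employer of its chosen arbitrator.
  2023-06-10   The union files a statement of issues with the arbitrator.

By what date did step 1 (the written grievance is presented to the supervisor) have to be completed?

Step 1 runs from 2022-05-27, when the grieved event occurs. 81 days after 2022-05-27 is 2022-08-16.

2022-08-16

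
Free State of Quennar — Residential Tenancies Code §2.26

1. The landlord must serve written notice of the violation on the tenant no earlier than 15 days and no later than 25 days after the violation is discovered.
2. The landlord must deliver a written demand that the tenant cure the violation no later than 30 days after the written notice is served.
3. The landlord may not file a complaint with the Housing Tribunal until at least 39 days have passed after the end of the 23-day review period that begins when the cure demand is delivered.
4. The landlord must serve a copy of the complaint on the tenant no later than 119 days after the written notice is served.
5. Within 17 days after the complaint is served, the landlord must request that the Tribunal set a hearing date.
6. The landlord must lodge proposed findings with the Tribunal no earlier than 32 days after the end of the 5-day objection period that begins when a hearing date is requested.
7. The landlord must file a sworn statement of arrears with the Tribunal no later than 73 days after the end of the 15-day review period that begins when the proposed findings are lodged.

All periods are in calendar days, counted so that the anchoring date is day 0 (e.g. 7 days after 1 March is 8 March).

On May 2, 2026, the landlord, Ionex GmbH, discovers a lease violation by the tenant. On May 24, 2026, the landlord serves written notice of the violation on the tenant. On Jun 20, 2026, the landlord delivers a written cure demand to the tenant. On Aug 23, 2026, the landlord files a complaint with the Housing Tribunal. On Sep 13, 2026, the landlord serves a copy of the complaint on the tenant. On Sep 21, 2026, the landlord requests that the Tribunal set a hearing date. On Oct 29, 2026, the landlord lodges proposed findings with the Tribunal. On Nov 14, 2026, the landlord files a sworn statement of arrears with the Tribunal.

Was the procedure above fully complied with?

Step 1: the window is 15–25 days after May 2, 2026 (when the violation is discovered), so May 17, 2026 through May 27, 2026; done May 24, 2026 — within the window.
Step 2: 30 days after May 24, 2026 (when the written notice is served) is Jun 23, 2026; done Jun 20, 2026 — timely.
Step 3: the earliest permitted date is 39 days after Jul 13, 2026 (end of the 23-day review period, which began when the cure demand is delivered on Jun 20, 2026), i.e. Aug 21, 2026; done Aug 23, 2026 — permitted.
Step 4: 119 days after May 24, 2026 (when the written notice is served) is Sep 20, 2026; Sep 13, 2026 is within that limit.
Step 5: 17 days after Sep 13, 2026 (when the complaint is served) is Sep 30, 2026; done Sep 21, 2026 — timely.
Step 6: the earliest permitted date is 32 days after Sep 26, 2026 (end of the 5-day objection period, which began when a hearing date is requested on Sep 21, 2026), i.e. Oct 28, 2026; done Oct 29, 2026, after the minimum wait.
Step 7: 73 days after Nov 13, 2026 (end of the 15-day review period, which began when the proposed findings are lodged on Oct 29, 2026) is Jan 25, 2027; Nov 14, 2026 is within that limit.

Yes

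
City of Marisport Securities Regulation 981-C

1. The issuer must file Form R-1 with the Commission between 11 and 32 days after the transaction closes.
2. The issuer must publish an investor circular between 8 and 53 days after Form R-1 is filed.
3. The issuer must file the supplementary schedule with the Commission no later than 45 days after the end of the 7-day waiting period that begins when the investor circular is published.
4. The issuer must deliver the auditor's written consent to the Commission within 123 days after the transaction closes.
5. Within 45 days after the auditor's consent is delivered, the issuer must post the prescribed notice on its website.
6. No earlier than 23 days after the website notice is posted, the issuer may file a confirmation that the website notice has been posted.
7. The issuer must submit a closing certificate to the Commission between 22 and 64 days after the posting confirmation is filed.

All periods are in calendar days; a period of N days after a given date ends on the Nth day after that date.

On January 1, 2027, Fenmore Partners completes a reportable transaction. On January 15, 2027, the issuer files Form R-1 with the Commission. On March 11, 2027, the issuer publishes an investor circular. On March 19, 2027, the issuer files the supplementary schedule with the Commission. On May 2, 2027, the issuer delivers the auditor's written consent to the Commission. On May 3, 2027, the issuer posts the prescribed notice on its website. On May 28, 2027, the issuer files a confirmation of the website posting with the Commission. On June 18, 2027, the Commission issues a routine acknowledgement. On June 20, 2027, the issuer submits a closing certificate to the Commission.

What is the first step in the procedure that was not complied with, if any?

(1) the permitted window runs from January 1, 2027 + 11 = January 12, 2027 to January 1, 2027 + 32 = February 2, 2027; done January 15, 2027, which is between those dates.
(2) the permitted window runs from January 15, 2027 + 8 = January 23, 2027 to January 15, 2027 + 53 = March 9, 2027; March 11, 2027 is 2 days past the end of the window.
The procedure was therefore not followed at step 2.

Step 2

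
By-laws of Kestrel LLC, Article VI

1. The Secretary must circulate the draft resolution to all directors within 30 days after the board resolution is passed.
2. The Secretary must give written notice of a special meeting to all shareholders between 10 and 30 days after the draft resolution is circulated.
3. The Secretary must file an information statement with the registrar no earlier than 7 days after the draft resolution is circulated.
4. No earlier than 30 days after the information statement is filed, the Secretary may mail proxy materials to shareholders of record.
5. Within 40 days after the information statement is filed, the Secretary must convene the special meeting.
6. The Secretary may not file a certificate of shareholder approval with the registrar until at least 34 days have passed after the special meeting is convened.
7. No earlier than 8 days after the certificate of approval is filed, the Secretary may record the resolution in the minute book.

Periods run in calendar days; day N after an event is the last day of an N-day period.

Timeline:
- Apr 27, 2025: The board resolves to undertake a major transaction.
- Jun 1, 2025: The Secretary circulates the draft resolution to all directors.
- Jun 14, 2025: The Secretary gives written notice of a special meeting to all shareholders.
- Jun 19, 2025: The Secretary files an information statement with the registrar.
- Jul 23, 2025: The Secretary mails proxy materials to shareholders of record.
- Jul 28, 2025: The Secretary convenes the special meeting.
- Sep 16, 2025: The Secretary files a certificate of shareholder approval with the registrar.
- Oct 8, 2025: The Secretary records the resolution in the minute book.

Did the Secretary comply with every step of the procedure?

No

Step 1 — counting 30 days from Apr 27, 2025 (when the board resolution is passed) gives a deadline of May 27, 2025; not done until Jun 1, 2025, 5 days after the deadline.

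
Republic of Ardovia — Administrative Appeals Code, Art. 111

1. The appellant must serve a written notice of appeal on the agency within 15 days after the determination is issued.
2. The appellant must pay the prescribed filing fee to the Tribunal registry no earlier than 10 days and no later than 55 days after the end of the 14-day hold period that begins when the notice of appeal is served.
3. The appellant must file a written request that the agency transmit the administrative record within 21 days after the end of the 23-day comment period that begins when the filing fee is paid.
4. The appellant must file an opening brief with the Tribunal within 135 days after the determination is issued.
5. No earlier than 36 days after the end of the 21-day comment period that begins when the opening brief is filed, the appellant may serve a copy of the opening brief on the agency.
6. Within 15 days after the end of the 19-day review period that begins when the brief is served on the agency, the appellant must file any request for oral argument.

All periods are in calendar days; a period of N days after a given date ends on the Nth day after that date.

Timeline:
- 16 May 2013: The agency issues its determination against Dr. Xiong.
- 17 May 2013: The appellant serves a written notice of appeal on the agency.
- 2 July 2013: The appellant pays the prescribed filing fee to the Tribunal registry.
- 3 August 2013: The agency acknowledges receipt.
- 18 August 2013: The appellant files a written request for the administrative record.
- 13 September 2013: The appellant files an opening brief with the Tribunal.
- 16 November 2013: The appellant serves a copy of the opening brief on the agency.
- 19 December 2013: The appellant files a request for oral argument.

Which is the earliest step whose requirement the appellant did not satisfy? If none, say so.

Step 1 — counting 15 days from 16 May 2013 (when the determination is issued) gives a deadline of 31 May 2013; 17 May 2013 is within that limit.
Step 2 — 10 and 55 days from 31 May 2013 (end of the 14-day hold period, which began when the notice of appeal is served on 17 May 2013) are 10 June 2013 and 25 July 2013 respectively; 2 July 2013 falls inside that range.
Step 3 — counting 21 days from 25 July 2013 (end of the 23-day comment period, which began when the filing fee is paid on 2 July 2013) gives a deadline of 15 August 2013; done 18 August 2013 — 3 days late.

Step 3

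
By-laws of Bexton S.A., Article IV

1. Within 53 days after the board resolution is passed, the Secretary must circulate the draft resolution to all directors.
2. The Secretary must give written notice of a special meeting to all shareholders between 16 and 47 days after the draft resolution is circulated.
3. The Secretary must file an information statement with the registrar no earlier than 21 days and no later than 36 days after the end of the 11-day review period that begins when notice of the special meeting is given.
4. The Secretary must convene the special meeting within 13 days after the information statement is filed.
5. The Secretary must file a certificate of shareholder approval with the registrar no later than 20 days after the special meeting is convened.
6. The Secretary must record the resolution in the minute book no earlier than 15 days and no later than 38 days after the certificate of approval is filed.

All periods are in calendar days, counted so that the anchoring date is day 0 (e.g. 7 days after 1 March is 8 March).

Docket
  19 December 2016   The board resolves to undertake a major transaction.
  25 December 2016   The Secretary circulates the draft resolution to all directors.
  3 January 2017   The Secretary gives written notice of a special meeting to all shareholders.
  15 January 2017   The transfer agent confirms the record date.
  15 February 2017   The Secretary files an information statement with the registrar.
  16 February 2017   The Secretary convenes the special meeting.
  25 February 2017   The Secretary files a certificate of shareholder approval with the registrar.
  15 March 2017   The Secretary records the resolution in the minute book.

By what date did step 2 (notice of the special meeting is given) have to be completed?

Step 2 runs from 25 December 2016, when the draft resolution is circulated. The window is 16–47 days after 25 December 2016; it closes on 10 February 2017.

10 February 2017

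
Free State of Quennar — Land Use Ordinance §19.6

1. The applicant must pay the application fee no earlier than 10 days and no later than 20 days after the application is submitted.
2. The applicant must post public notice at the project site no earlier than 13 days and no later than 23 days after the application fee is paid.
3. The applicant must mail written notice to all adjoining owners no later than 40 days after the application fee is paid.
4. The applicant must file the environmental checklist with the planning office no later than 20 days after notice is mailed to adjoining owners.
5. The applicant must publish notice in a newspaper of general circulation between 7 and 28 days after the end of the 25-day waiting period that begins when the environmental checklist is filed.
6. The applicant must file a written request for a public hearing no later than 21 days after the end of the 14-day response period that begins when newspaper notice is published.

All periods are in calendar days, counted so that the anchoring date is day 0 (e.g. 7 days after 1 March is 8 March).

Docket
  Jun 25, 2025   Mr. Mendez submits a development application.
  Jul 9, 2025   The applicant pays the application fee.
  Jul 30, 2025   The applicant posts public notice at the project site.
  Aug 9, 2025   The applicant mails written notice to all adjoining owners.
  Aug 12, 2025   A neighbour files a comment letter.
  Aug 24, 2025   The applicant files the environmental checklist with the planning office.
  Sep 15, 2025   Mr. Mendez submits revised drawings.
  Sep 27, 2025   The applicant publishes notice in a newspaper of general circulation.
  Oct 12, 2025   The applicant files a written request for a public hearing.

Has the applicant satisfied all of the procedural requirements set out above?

Step 1: the window is 10–20 days after Jun 25, 2025 (when the application is submitted), so Jul 5, 2025 through Jul 15, 2025; done Jul 9, 2025 — within the window.
Step 2: the window is 13–23 days after Jul 9, 2025 (when the application fee is paid), so Jul 22, 2025 through Aug 1, 2025; Jul 30, 2025 falls inside that range.
Step 3: 40 days after Jul 9, 2025 (when the application fee is paid) is Aug 18, 2025; done Aug 9, 2025 — timely.
Step 4: 20 days after Aug 9, 2025 (when notice is mailed to adjoining owners) is Aug 29, 2025; done Aug 24, 2025 — timely.
Step 5: the window is 7–28 days after Sep 18, 2025 (end of the 25-day waiting period, which began when the environmental checklist is filed on Aug 24, 2025), so Sep 25, 2025 through Oct 16, 2025; Sep 27, 2025 falls inside that range.
Step 6: 21 days after Oct 11, 2025 (end of the 14-day response period, which began when newspaper notice is published on Sep 27, 2025) is Nov 1, 2025; Oct 12, 2025 is within that limit.

Yes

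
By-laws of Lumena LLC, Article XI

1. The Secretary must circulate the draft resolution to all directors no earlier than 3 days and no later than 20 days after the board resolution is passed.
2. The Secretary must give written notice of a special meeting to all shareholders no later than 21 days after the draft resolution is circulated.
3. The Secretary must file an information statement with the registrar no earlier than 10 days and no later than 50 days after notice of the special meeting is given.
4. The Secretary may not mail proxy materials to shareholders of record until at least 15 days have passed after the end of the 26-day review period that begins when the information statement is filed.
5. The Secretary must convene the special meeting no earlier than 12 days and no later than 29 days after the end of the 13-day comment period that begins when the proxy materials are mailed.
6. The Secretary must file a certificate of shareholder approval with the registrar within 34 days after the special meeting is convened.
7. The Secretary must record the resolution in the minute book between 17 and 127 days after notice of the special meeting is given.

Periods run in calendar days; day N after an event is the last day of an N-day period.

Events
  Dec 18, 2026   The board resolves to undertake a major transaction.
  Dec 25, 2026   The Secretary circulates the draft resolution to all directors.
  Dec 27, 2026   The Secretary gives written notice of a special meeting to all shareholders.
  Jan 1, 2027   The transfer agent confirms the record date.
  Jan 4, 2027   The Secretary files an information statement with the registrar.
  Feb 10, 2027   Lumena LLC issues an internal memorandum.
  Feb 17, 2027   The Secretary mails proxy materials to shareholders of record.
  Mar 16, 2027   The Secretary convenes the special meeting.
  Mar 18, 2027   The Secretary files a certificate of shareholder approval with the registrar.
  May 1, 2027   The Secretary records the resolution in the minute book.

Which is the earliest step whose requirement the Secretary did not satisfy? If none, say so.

Step 1: the window is 3–20 days after Dec 18, 2026 (when the board resolution is passed), so Dec 21, 2026 through Jan 7, 2027; done Dec 25, 2026 — within the window.
Step 2: 21 days after Dec 25, 2026 (when the draft resolution is circulated) is Jan 15, 2027; completed Dec 27, 2026, before the deadline.
Step 3: the window is 10–50 days after Dec 27, 2026 (when notice of the special meeting is given), so Jan 6, 2027 through Feb 15, 2027; Jan 4, 2027 is 2 days too early.
Later steps need not be reached.

Step 3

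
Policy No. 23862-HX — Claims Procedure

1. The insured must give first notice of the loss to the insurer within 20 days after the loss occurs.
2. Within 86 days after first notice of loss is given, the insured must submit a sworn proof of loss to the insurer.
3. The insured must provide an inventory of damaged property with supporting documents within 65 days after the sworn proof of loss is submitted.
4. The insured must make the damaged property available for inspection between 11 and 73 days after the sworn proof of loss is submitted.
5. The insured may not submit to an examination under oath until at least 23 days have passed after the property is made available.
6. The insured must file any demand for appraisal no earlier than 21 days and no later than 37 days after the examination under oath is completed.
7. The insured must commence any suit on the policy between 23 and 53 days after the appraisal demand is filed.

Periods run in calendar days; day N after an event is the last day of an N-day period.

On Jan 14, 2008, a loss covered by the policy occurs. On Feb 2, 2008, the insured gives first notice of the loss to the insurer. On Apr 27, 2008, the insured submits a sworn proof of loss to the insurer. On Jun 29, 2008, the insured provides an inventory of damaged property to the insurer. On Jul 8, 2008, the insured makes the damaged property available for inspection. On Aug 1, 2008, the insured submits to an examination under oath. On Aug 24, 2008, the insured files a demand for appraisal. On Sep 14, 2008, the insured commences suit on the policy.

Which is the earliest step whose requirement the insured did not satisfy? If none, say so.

Step 7

Step 1 — counting 20 days from Jan 14, 2008 (when the loss occurs) gives a deadline of Feb 3, 2008; completed Feb 2, 2008, before the deadline.
Step 2 — counting 86 days from Feb 2, 2008 (when first notice of loss is given) gives a deadline of Apr 28, 2008; completed Apr 27, 2008, before the deadline.
Step 3 — counting 65 days from Apr 27, 2008 (when the sworn proof of loss is submitted) gives a deadline of Jul 1, 2008; done Jun 29, 2008 — timely.
Step 4 — 11 and 73 days from Apr 27, 2008 (when the sworn proof of loss is submitted) are May 8, 2008 and Jul 9, 2008 respectively; done Jul 8, 2008, which is between those dates.
Step 5 — must wait 23 days from Jul 8, 2008 (when the property is made available), so not before Jul 31, 2008; done Aug 1, 2008, after the minimum wait.
Step 6 — 21 and 37 days from Aug 1, 2008 (when the examination under oath is completed) are Aug 22, 2008 and Sep 7, 2008 respectively; done Aug 24, 2008 — within the window.
Step 7 — 23 and 53 days from Aug 24, 2008 (when the appraisal demand is filed) are Sep 16, 2008 and Oct 16, 2008 respectively; Sep 14, 2008 is 2 days too early.
That is the first point of non-compliance.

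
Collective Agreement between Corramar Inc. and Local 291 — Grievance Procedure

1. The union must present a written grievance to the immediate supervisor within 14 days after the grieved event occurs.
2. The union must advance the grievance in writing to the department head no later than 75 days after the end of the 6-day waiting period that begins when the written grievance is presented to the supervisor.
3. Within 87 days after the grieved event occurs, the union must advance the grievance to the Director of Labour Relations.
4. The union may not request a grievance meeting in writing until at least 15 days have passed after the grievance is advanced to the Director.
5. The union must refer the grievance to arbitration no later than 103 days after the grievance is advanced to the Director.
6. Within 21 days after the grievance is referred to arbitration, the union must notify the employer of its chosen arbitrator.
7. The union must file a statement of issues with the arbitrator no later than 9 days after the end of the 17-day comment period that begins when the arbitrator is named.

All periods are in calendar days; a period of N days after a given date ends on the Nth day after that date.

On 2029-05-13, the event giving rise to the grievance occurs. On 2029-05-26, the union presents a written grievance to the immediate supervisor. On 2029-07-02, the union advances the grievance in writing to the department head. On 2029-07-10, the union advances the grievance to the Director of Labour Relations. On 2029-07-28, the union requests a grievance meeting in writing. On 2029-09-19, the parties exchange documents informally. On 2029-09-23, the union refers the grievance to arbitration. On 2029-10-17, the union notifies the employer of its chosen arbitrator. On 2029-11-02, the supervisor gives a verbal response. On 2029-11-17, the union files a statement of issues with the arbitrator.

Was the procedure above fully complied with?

No

Step 1: 14 days after 2029-05-13 (when the grieved event occurs) is 2029-05-27; 2029-05-26 is within that limit.
Step 2: 75 days after 2029-06-01 (end of the 6-day waiting period, which began when the written grievance is presented to the supervisor on 2029-05-26) is 2029-08-15; done 2029-07-02 — timely.
Step 3: 87 days after 2029-05-13 (when the grieved event occurs) is 2029-08-08; done 2029-07-10 — timely.
Step 4: the earliest permitted date is 15 days after 2029-07-10 (when the grievance is advanced to the Director), i.e. 2029-07-25; 2029-07-28 is on or after that date.
Step 5: 103 days after 2029-07-10 (when the grievance is advanced to the Director) is 2029-10-21; 2029-09-23 is within that limit.
Step 6: 21 days after 2029-09-23 (when the grievance is referred to arbitration) is 2029-10-14; 2029-10-17 misses that deadline by 3 days.
The procedure was therefore not followed at step 6.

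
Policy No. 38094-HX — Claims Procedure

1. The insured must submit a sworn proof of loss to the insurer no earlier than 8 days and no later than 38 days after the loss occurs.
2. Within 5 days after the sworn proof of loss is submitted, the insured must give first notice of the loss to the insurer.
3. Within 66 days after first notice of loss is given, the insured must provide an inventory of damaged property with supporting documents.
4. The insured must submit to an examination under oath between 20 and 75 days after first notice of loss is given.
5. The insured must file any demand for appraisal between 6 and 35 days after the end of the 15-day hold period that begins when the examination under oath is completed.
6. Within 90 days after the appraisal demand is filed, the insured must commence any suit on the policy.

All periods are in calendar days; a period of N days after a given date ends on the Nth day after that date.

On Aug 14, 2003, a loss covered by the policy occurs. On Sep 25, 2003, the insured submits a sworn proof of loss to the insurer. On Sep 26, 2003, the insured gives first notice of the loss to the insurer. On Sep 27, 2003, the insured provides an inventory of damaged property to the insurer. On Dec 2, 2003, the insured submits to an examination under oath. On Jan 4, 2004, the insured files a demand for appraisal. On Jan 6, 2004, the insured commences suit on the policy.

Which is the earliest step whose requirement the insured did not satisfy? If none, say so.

Step 1

(1) the permitted window runs from Aug 14, 2003 + 8 = Aug 22, 2003 to Aug 14, 2003 + 38 = Sep 21, 2003; Sep 25, 2003 is 4 days past the end of the window.
The analysis stops there.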